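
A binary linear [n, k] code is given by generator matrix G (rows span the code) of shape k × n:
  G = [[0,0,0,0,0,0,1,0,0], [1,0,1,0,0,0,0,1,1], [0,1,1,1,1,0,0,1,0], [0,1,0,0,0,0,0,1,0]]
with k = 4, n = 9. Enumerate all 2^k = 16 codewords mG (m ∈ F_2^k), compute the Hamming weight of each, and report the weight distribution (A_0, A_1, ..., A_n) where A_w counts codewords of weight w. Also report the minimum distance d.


Weight distribution: A_0 = 1, A_1 = 1, A_2 = 1, A_3 = 2, A_4 = 3, A_5 = 5, A_6 = 3. Minimum distance d = 1.

Enumerate all 2^4 = 16 messages m ∈ F_2^4.
For each, compute codeword c = mG in F_2^9, then tally its weight.
  m = 0000 → c = 000000000, weight = 0.
  m = 1000 → c = 000000100, weight = 1.
  m = 0100 → c = 101000011, weight = 4.
  m = 1100 → c = 101000111, weight = 5.
  m = 0010 → c = 011110010, weight = 5.
  m = 1010 → c = 011110110, weight = 6.
  m = 0110 → c = 110110001, weight = 5.
  m = 1110 → c = 110110101, weight = 6.
  m = 0001 → c = 010000010, weight = 2.
  m = 1001 → c = 010000110, weight = 3.
  m = 0101 → c = 111000001, weight = 4.
  m = 1101 → c = 111000101, weight = 5.
  m = 0011 → c = 001110000, weight = 3.
  m = 1011 → c = 001110100, weight = 4.
  m = 0111 → c = 100110011, weight = 5.
  m = 1111 → c = 100110111, weight = 6.
Tally weights:
  weight 0: 1 codewords.
  weight 1: 1 codewords.
  weight 2: 1 codewords.
  weight 3: 2 codewords.
  weight 4: 3 codewords.
  weight 5: 5 codewords.
  weight 6: 3 codewords.
Minimum distance d = smallest w > 0 with A_w > 0 = 1.
Sanity: Σ A_w = 16 = 2^4 = 16 ✓.


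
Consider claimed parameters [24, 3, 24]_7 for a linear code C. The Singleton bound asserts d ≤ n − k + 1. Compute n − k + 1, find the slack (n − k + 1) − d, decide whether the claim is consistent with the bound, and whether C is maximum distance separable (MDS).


Singleton RHS = n − k + 1 = 22, slack = -2, bound violated (no such code; not MDS).

Singleton bound: d ≤ n − k + 1.
Here n = 24, k = 3, so n − k + 1 = 22.
Given d = 24, check d ≤ 22: NO.
Slack = (n − k + 1) − d = -2.
The slack is negative: d = 24 exceeds n − k + 1 = 22 by 2, so the Singleton bound is violated and no linear [24, 3, 24]_7 code can exist. In particular it is not MDS (MDS requires d = n − k + 1 exactly).
Description: the claimed parameters are [24, 3, 24]_7; such a code would be impossible (violates the Singleton bound).


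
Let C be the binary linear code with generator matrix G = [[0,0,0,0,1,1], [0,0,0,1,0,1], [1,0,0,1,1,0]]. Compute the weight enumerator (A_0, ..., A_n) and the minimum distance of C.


Weight distribution: A_0 = 1, A_1 = 1, A_2 = 3, A_3 = 3. Minimum distance d = 1.

Enumerate all 2^3 = 8 messages m ∈ F_2^3.
For each, compute codeword c = mG in F_2^6, then tally its weight.
  m = 000 → c = 000000, weight = 0.
  m = 100 → c = 000011, weight = 2.
  m = 010 → c = 000101, weight = 2.
  m = 110 → c = 000110, weight = 2.
  m = 001 → c = 100110, weight = 3.
  m = 101 → c = 100101, weight = 3.
  m = 011 → c = 100011, weight = 3.
  m = 111 → c = 100000, weight = 1.
Tally weights:
  weight 0: 1 codewords.
  weight 1: 1 codewords.
  weight 2: 3 codewords.
  weight 3: 3 codewords.
Minimum distance d = smallest w > 0 with A_w > 0 = 1.
Sanity: Σ A_w = 8 = 2^3 = 8 ✓.


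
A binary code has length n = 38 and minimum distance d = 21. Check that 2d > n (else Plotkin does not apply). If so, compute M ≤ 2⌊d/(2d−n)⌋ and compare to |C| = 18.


Plotkin bound M ≤ 10; given |C| = 18 > bound (violated).

Check applicability: 2d = 42, n = 38.
2d − n = 4 > 0, so Plotkin applies.
Compute d/(2d−n) = 21/4 ≈ 5.2500.
⌊d/(2d−n)⌋ = 5.
Plotkin bound: M ≤ 2·5 = 10.
Given |C| = 18, check: VIOLATED.
This |C| is above the Plotkin bound, so no binary code with n = 38, d = 21 and 18 codewords exists.


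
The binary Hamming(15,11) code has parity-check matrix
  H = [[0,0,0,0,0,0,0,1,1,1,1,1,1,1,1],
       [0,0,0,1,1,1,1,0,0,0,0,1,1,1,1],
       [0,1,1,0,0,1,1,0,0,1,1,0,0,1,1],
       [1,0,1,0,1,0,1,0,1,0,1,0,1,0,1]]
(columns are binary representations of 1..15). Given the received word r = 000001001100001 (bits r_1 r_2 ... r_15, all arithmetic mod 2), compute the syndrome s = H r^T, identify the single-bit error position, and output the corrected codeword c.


s = (1, 0, 1, 0)^T, error position = 10, corrected codeword c = 000001001000001

Compute s = H r^T mod 2 one row at a time:
  s_1 = 0 + 1 + 1 + 0 + 0 + 0 + 0 + 1 = 3 ≡ 1 (mod 2).
  s_2 = 0 + 0 + 1 + 0 + 0 + 0 + 0 + 1 = 2 ≡ 0 (mod 2).
  s_3 = 0 + 0 + 1 + 0 + 1 + 0 + 0 + 1 = 3 ≡ 1 (mod 2).
  s_4 = 0 + 0 + 0 + 0 + 1 + 0 + 0 + 1 = 2 ≡ 0 (mod 2).
s = (1, 0, 1, 0)^T — this equals column 10 of H (binary 1010), so error is at position 10.
Correct: flip bit 10 of r = 000001001100001 to get c = 000001001000001.


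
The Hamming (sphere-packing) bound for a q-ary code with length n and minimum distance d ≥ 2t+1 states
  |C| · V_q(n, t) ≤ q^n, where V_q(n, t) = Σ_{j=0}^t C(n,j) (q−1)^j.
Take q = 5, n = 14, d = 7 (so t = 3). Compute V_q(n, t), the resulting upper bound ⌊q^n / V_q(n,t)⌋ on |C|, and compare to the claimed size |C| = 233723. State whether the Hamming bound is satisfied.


V_q(n, t) = 24809, q^n = 6103515625, Hamming bound = 246020, |C| = 233723 ≤ bound (satisfied).

Step 1: Compute V_q(n, t) = Σ_{j=0}^3 C(n, j) (q−1)^j.
  j = 0: C(14,0)·(4)^0 = 1·1 = 1.
  j = 1: C(14,1)·(4)^1 = 14·4 = 56.
  j = 2: C(14,2)·(4)^2 = 91·16 = 1456.
  j = 3: C(14,3)·(4)^3 = 364·64 = 23296.
  V_q(n, t) = 1 + 56 + 1456 + 23296 = 24809.
Step 2: q^n = 5^14 = 6103515625.
Step 3: Hamming bound ⌊q^n / V_q(n,t)⌋ = ⌊6103515625/24809⌋ = 246020.
Step 4: Compare |C| = 233723 to 246020: satisfied.
The claimed |C| lies below the Hamming bound.


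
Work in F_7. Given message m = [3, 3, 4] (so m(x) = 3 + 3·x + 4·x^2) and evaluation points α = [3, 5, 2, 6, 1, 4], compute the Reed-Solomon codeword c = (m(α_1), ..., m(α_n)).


c = [6, 6, 4, 4, 3, 2]

Message polynomial: m(x) = 3 + 3·x + 4·x^2 (mod 7).
For each evaluation point α_i, compute m(α_i) mod 7:
  α_1 = 3: Horner steps 4 → 1 → 6, so m(3) = 6.
  α_2 = 5: Horner steps 4 → 2 → 6, so m(5) = 6.
  α_3 = 2: Horner steps 4 → 4 → 4, so m(2) = 4.
  α_4 = 6: Horner steps 4 → 6 → 4, so m(6) = 4.
  α_5 = 1: Horner steps 4 → 0 → 3, so m(1) = 3.
  α_6 = 4: Horner steps 4 → 5 → 2, so m(4) = 2.
Codeword c = [6, 6, 4, 4, 3, 2] ∈ F_7^6.


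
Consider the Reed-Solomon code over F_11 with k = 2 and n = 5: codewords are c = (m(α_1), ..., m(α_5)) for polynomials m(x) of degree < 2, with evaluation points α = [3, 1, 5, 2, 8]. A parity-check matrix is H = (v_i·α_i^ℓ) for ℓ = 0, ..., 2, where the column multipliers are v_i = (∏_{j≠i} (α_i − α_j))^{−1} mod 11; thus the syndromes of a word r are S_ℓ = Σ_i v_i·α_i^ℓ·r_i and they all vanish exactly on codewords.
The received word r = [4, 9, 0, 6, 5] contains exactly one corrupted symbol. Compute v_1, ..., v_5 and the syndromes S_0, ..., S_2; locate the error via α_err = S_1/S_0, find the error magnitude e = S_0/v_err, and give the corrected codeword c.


S = (1, 1, 1), error at position 2, error magnitude e = 1, c = [4, 8, 0, 6, 5].

Step 1: column multipliers v_i = (∏_{j≠i}(α_i − α_j))^{−1} mod 11.
  i = 1 (α = 3): (3−1)(3−5)(3−2)(3−8) = 2·(−2)·1·(−5) = 20 ≡ 9, so v_1 = 9^{−1} = 5 (mod 11).
  i = 2 (α = 1): (1−3)(1−5)(1−2)(1−8) = (−2)·(−4)·(−1)·(−7) = 56 ≡ 1, so v_2 = 1^{−1} = 1 (mod 11).
  i = 3 (α = 5): (5−3)(5−1)(5−2)(5−8) = 2·4·3·(−3) = −72 ≡ 5, so v_3 = 5^{−1} = 9 (mod 11).
  i = 4 (α = 2): (2−3)(2−1)(2−5)(2−8) = (−1)·1·(−3)·(−6) = −18 ≡ 4, so v_4 = 4^{−1} = 3 (mod 11).
  i = 5 (α = 8): (8−3)(8−1)(8−5)(8−2) = 5·7·3·6 = 630 ≡ 3, so v_5 = 3^{−1} = 4 (mod 11).
  v = [5, 1, 9, 3, 4].
Step 2: syndromes of r = [4, 9, 0, 6, 5] (all sums mod 11).
  S_0 = Σ v_i r_i = 5·4 + 1·9 + 9·0 + 3·6 + 4·5 = 67 ≡ 1.
  S_1 = Σ v_i α_i r_i = 5·3·4 + 1·1·9 + 9·5·0 + 3·2·6 + 4·8·5 = 265 ≡ 1.
  α_i^2 mod 11 = [9, 1, 3, 4, 9].
  S_2 = Σ v_i α_i^2 r_i = 5·9·4 + 1·1·9 + 9·3·0 + 3·4·6 + 4·9·5 = 441 ≡ 1.
  S = (1, 1, 1) ≠ 0, so r is not a codeword (an error is present).
Step 3: locate the error. For a single error e at position i, S_ℓ = v_i·e·α_i^ℓ, so α_err = S_1/S_0.
  S_0^{−1} = 1^{−1} = 1 (mod 11), so α_err = 1·1 = 1 ≡ 1 = α_2. Error position i = 2.
  Consistency check: S_2/S_1 = 1·1 = 1 ≡ 1 = α_err ✓ (single-error assumption holds).
Step 4: error magnitude e = S_0/v_2 = S_0·∏_{j≠2}(α_2 − α_j) = 1·1 = 1 ≡ 1 (mod 11).
Step 5: correct position 2: c_2 = r_2 − e = 9 − 1 ≡ 8 (mod 11). Hence c = [4, 8, 0, 6, 5].
  Check: interpolating c through the α_i gives m(x) = 10 + 9·x (degree < 2) with m(α_i) = c_i for every i, so c is indeed a codeword.


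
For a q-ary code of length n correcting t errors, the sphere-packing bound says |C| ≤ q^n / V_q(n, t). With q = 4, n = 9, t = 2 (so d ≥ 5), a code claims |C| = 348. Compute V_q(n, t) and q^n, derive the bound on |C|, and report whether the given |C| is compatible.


V_q(n, t) = 352, q^n = 262144, Hamming bound = 744, |C| = 348 ≤ bound (satisfied).

Step 1: Compute V_q(n, t) = Σ_{j=0}^2 C(n, j) (q−1)^j.
  j = 0: C(9,0)·(3)^0 = 1·1 = 1.
  j = 1: C(9,1)·(3)^1 = 9·3 = 27.
  j = 2: C(9,2)·(3)^2 = 36·9 = 324.
  V_q(n, t) = 1 + 27 + 324 = 352.
Step 2: q^n = 4^9 = 262144.
Step 3: Hamming bound ⌊q^n / V_q(n,t)⌋ = ⌊262144/352⌋ = 744.
Step 4: Compare |C| = 348 to 744: satisfied.
The claimed |C| lies below the Hamming bound.


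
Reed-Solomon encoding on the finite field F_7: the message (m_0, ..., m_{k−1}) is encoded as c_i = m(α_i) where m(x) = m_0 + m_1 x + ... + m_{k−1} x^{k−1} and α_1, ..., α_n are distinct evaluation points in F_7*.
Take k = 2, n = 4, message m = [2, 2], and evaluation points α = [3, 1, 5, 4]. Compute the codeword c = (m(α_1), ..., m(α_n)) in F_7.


c = [1, 4, 5, 3]

Message polynomial: m(x) = 2 + 2·x (mod 7).
For each evaluation point α_i, compute m(α_i) mod 7:
  α_1 = 3: Horner steps 2 → 1, so m(3) = 1.
  α_2 = 1: Horner steps 2 → 4, so m(1) = 4.
  α_3 = 5: Horner steps 2 → 5, so m(5) = 5.
  α_4 = 4: Horner steps 2 → 3, so m(4) = 3.
Codeword c = [1, 4, 5, 3] ∈ F_7^4.


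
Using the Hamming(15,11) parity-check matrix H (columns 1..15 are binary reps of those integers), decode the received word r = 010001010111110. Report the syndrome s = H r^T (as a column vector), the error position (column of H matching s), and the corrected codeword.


s = (0, 0, 1, 0)^T, error position = 2, corrected codeword c = 000001010111110

Compute s = H r^T mod 2 one row at a time:
  s_1 = 1 + 0 + 1 + 1 + 1 + 1 + 1 + 0 = 6 ≡ 0 (mod 2).
  s_2 = 0 + 0 + 1 + 0 + 1 + 1 + 1 + 0 = 4 ≡ 0 (mod 2).
  s_3 = 1 + 0 + 1 + 0 + 1 + 1 + 1 + 0 = 5 ≡ 1 (mod 2).
  s_4 = 0 + 0 + 0 + 0 + 0 + 1 + 1 + 0 = 2 ≡ 0 (mod 2).
s = (0, 0, 1, 0)^T — this equals column 2 of H (binary 0010), so error is at position 2.
Correct: flip bit 2 of r = 010001010111110 to get c = 000001010111110.


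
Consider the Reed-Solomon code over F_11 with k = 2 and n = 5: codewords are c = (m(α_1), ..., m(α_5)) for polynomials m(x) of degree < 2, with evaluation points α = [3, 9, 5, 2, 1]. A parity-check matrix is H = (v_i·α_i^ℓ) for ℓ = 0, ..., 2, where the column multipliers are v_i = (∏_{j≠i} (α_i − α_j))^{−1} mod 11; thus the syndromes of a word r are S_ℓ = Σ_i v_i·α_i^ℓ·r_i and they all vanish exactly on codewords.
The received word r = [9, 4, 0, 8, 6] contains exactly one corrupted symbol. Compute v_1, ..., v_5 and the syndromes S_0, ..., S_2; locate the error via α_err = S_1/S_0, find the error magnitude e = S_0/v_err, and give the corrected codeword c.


S = (6, 6, 6), error at position 5, error magnitude e = 10, c = [9, 4, 0, 8, 7].

Step 1: column multipliers v_i = (∏_{j≠i}(α_i − α_j))^{−1} mod 11.
  i = 1 (α = 3): (3−9)(3−5)(3−2)(3−1) = (−6)·(−2)·1·2 = 24 ≡ 2, so v_1 = 2^{−1} = 6 (mod 11).
  i = 2 (α = 9): (9−3)(9−5)(9−2)(9−1) = 6·4·7·8 = 1344 ≡ 2, so v_2 = 2^{−1} = 6 (mod 11).
  i = 3 (α = 5): (5−3)(5−9)(5−2)(5−1) = 2·(−4)·3·4 = −96 ≡ 3, so v_3 = 3^{−1} = 4 (mod 11).
  i = 4 (α = 2): (2−3)(2−9)(2−5)(2−1) = (−1)·(−7)·(−3)·1 = −21 ≡ 1, so v_4 = 1^{−1} = 1 (mod 11).
  i = 5 (α = 1): (1−3)(1−9)(1−5)(1−2) = (−2)·(−8)·(−4)·(−1) = 64 ≡ 9, so v_5 = 9^{−1} = 5 (mod 11).
  v = [6, 6, 4, 1, 5].
Step 2: syndromes of r = [9, 4, 0, 8, 6] (all sums mod 11).
  S_0 = Σ v_i r_i = 6·9 + 6·4 + 4·0 + 1·8 + 5·6 = 116 ≡ 6.
  S_1 = Σ v_i α_i r_i = 6·3·9 + 6·9·4 + 4·5·0 + 1·2·8 + 5·1·6 = 424 ≡ 6.
  α_i^2 mod 11 = [9, 4, 3, 4, 1].
  S_2 = Σ v_i α_i^2 r_i = 6·9·9 + 6·4·4 + 4·3·0 + 1·4·8 + 5·1·6 = 644 ≡ 6.
  S = (6, 6, 6) ≠ 0, so r is not a codeword (an error is present).
Step 3: locate the error. For a single error e at position i, S_ℓ = v_i·e·α_i^ℓ, so α_err = S_1/S_0.
  S_0^{−1} = 6^{−1} = 2 (mod 11), so α_err = 6·2 = 12 ≡ 1 = α_5. Error position i = 5.
  Consistency check: S_2/S_1 = 6·2 = 12 ≡ 1 = α_err ✓ (single-error assumption holds).
Step 4: error magnitude e = S_0/v_5 = S_0·∏_{j≠5}(α_5 − α_j) = 6·9 = 54 ≡ 10 (mod 11).
Step 5: correct position 5: c_5 = r_5 − e = 6 − 10 ≡ 7 (mod 11). Hence c = [9, 4, 0, 8, 7].
  Check: interpolating c through the α_i gives m(x) = 6 + 1·x (degree < 2) with m(α_i) = c_i for every i, so c is indeed a codeword.


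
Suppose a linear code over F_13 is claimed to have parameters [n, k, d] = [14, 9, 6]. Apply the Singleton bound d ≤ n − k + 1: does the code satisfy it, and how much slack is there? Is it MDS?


Singleton RHS = n − k + 1 = 6, slack = 0, bound satisfied, MDS.

Singleton bound: d ≤ n − k + 1.
Here n = 14, k = 9, so n − k + 1 = 6.
Given d = 6, check d ≤ 6: YES.
Slack = (n − k + 1) − d = 0.
The code is MDS (slack = 0).
Description: the claimed parameters are [14, 9, 6]_13; such a code would be MDS (meets Singleton bound).


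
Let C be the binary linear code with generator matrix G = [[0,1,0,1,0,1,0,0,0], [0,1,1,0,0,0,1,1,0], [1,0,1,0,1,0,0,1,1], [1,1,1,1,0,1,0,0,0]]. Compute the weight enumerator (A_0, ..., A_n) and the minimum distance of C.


Weight distribution: A_0 = 1, A_2 = 1, A_3 = 2, A_4 = 2, A_5 = 6, A_6 = 3, A_8 = 1. Minimum distance d = 2.

Enumerate all 2^4 = 16 messages m ∈ F_2^4.
For each, compute codeword c = mG in F_2^9, then tally its weight.
  m = 0000 → c = 000000000, weight = 0.
  m = 1000 → c = 010101000, weight = 3.
  m = 0100 → c = 011000110, weight = 4.
  m = 1100 → c = 001101110, weight = 5.
  m = 0010 → c = 101010011, weight = 5.
  m = 1010 → c = 111111011, weight = 8.
  m = 0110 → c = 110010101, weight = 5.
  m = 1110 → c = 100111101, weight = 6.
  m = 0001 → c = 111101000, weight = 5.
  m = 1001 → c = 101000000, weight = 2.
  m = 0101 → c = 100101110, weight = 5.
  m = 1101 → c = 110000110, weight = 4.
  m = 0011 → c = 010111011, weight = 6.
  m = 1011 → c = 000010011, weight = 3.
  m = 0111 → c = 001111101, weight = 6.
  m = 1111 → c = 011010101, weight = 5.
Tally weights:
  weight 0: 1 codewords.
  weight 2: 1 codewords.
  weight 3: 2 codewords.
  weight 4: 2 codewords.
  weight 5: 6 codewords.
  weight 6: 3 codewords.
  weight 8: 1 codewords.
Minimum distance d = smallest w > 0 with A_w > 0 = 2.
Sanity: Σ A_w = 16 = 2^4 = 16 ✓.


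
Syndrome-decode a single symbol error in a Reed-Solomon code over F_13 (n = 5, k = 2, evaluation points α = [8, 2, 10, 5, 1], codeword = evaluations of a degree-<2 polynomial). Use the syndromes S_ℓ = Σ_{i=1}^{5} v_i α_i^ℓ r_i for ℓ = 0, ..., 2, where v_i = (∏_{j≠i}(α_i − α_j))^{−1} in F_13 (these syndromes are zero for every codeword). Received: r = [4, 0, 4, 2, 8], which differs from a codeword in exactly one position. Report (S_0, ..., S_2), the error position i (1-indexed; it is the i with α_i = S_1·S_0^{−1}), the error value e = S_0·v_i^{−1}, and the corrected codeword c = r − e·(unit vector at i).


S = (11, 6, 8), error at position 3, error magnitude e = 3, c = [4, 0, 1, 2, 8].

Step 1: column multipliers v_i = (∏_{j≠i}(α_i − α_j))^{−1} mod 13.
  i = 1 (α = 8): (8−2)(8−10)(8−5)(8−1) = 6·(−2)·3·7 = −252 ≡ 8, so v_1 = 8^{−1} = 5 (mod 13).
  i = 2 (α = 2): (2−8)(2−10)(2−5)(2−1) = (−6)·(−8)·(−3)·1 = −144 ≡ 12, so v_2 = 12^{−1} = 12 (mod 13).
  i = 3 (α = 10): (10−8)(10−2)(10−5)(10−1) = 2·8·5·9 = 720 ≡ 5, so v_3 = 5^{−1} = 8 (mod 13).
  i = 4 (α = 5): (5−8)(5−2)(5−10)(5−1) = (−3)·3·(−5)·4 = 180 ≡ 11, so v_4 = 11^{−1} = 6 (mod 13).
  i = 5 (α = 1): (1−8)(1−2)(1−10)(1−5) = (−7)·(−1)·(−9)·(−4) = 252 ≡ 5, so v_5 = 5^{−1} = 8 (mod 13).
  v = [5, 12, 8, 6, 8].
Step 2: syndromes of r = [4, 0, 4, 2, 8] (all sums mod 13).
  S_0 = Σ v_i r_i = 5·4 + 12·0 + 8·4 + 6·2 + 8·8 = 128 ≡ 11.
  S_1 = Σ v_i α_i r_i = 5·8·4 + 12·2·0 + 8·10·4 + 6·5·2 + 8·1·8 = 604 ≡ 6.
  α_i^2 mod 13 = [12, 4, 9, 12, 1].
  S_2 = Σ v_i α_i^2 r_i = 5·12·4 + 12·4·0 + 8·9·4 + 6·12·2 + 8·1·8 = 736 ≡ 8.
  S = (11, 6, 8) ≠ 0, so r is not a codeword (an error is present).
Step 3: locate the error. For a single error e at position i, S_ℓ = v_i·e·α_i^ℓ, so α_err = S_1/S_0.
  S_0^{−1} = 11^{−1} = 6 (mod 13), so α_err = 6·6 = 36 ≡ 10 = α_3. Error position i = 3.
  Consistency check: S_2/S_1 = 8·11 = 88 ≡ 10 = α_err ✓ (single-error assumption holds).
Step 4: error magnitude e = S_0/v_3 = S_0·∏_{j≠3}(α_3 − α_j) = 11·5 = 55 ≡ 3 (mod 13).
Step 5: correct position 3: c_3 = r_3 − e = 4 − 3 ≡ 1 (mod 13). Hence c = [4, 0, 1, 2, 8].
  Check: interpolating c through the α_i gives m(x) = 3 + 5·x (degree < 2) with m(α_i) = c_i for every i, so c is indeed a codeword.


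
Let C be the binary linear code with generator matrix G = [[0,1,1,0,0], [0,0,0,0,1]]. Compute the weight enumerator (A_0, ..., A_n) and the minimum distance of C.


Weight distribution: A_0 = 1, A_1 = 1, A_2 = 1, A_3 = 1. Minimum distance d = 1.

Enumerate all 2^2 = 4 messages m ∈ F_2^2.
For each, compute codeword c = mG in F_2^5, then tally its weight.
  m = 00 → c = 00000, weight = 0.
  m = 10 → c = 01100, weight = 2.
  m = 01 → c = 00001, weight = 1.
  m = 11 → c = 01101, weight = 3.
Tally weights:
  weight 0: 1 codewords.
  weight 1: 1 codewords.
  weight 2: 1 codewords.
  weight 3: 1 codewords.
Minimum distance d = smallest w > 0 with A_w > 0 = 1.
Sanity: Σ A_w = 4 = 2^2 = 4 ✓.


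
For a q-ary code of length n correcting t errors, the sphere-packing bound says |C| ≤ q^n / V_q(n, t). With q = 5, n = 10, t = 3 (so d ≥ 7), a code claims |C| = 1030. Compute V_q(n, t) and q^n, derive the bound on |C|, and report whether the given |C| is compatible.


V_q(n, t) = 8441, q^n = 9765625, Hamming bound = 1156, |C| = 1030 ≤ bound (satisfied).

Step 1: Compute V_q(n, t) = Σ_{j=0}^3 C(n, j) (q−1)^j.
  j = 0: C(10,0)·(4)^0 = 1·1 = 1.
  j = 1: C(10,1)·(4)^1 = 10·4 = 40.
  j = 2: C(10,2)·(4)^2 = 45·16 = 720.
  j = 3: C(10,3)·(4)^3 = 120·64 = 7680.
  V_q(n, t) = 1 + 40 + 720 + 7680 = 8441.
Step 2: q^n = 5^10 = 9765625.
Step 3: Hamming bound ⌊q^n / V_q(n,t)⌋ = ⌊9765625/8441⌋ = 1156.
Step 4: Compare |C| = 1030 to 1156: satisfied.
The claimed |C| lies below the Hamming bound.


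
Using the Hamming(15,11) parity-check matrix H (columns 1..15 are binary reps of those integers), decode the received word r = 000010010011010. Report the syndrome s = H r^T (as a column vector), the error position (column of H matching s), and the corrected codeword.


s = (0, 1, 0, 0)^T, error position = 4, corrected codeword c = 000110010011010

Compute s = H r^T mod 2 one row at a time:
  s_1 = 1 + 0 + 0 + 1 + 1 + 0 + 1 + 0 = 4 ≡ 0 (mod 2).
  s_2 = 0 + 1 + 0 + 0 + 1 + 0 + 1 + 0 = 3 ≡ 1 (mod 2).
  s_3 = 0 + 0 + 0 + 0 + 0 + 1 + 1 + 0 = 2 ≡ 0 (mod 2).
  s_4 = 0 + 0 + 1 + 0 + 0 + 1 + 0 + 0 = 2 ≡ 0 (mod 2).
s = (0, 1, 0, 0)^T — this equals column 4 of H (binary 0100), so error is at position 4.
Correct: flip bit 4 of r = 000010010011010 to get c = 000110010011010.


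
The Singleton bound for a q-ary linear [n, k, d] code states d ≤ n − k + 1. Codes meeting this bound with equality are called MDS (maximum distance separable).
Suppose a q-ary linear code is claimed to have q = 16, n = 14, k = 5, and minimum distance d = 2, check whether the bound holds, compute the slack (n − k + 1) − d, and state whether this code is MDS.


Singleton RHS = n − k + 1 = 10, slack = 8, bound satisfied, not MDS.

Singleton bound: d ≤ n − k + 1.
Here n = 14, k = 5, so n − k + 1 = 10.
Given d = 2, check d ≤ 10: YES.
Slack = (n − k + 1) − d = 8.
The code is NOT MDS (slack = 8 > 0).
Description: the claimed parameters are [14, 5, 2]_16; such a code would be non-MDS.


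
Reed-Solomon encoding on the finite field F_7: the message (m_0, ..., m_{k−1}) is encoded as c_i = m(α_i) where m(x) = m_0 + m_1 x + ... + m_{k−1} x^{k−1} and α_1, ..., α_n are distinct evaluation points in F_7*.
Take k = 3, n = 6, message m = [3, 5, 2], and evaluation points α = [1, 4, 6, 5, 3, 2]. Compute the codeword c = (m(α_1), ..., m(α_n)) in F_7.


c = [3, 6, 0, 1, 1, 0]

Message polynomial: m(x) = 3 + 5·x + 2·x^2 (mod 7).
For each evaluation point α_i, compute m(α_i) mod 7:
  α_1 = 1: Horner steps 2 → 0 → 3, so m(1) = 3.
  α_2 = 4: Horner steps 2 → 6 → 6, so m(4) = 6.
  α_3 = 6: Horner steps 2 → 3 → 0, so m(6) = 0.
  α_4 = 5: Horner steps 2 → 1 → 1, so m(5) = 1.
  α_5 = 3: Horner steps 2 → 4 → 1, so m(3) = 1.
  α_6 = 2: Horner steps 2 → 2 → 0, so m(2) = 0.
Codeword c = [3, 6, 0, 1, 1, 0] ∈ F_7^6.


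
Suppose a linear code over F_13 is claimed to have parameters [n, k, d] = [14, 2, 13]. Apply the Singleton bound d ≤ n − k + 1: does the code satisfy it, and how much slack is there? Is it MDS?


Singleton RHS = n − k + 1 = 13, slack = 0, bound satisfied, MDS.

Singleton bound: d ≤ n − k + 1.
Here n = 14, k = 2, so n − k + 1 = 13.
Given d = 13, check d ≤ 13: YES.
Slack = (n − k + 1) − d = 0.
The code is MDS (slack = 0).
Description: the claimed parameters are [14, 2, 13]_13; such a code would be MDS (meets Singleton bound).


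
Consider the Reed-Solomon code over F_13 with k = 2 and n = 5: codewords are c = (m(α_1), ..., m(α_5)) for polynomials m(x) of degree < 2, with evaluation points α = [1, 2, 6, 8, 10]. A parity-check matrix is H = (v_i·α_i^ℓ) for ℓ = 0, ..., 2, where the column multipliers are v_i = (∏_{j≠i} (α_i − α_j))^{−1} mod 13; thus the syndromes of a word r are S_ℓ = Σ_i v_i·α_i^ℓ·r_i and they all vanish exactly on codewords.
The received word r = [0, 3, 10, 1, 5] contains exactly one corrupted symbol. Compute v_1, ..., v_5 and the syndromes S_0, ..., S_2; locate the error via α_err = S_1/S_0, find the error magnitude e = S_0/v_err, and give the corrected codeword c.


S = (9, 5, 10), error at position 2, error magnitude e = 1, c = [0, 2, 10, 1, 5].

Step 1: column multipliers v_i = (∏_{j≠i}(α_i − α_j))^{−1} mod 13.
  i = 1 (α = 1): (1−2)(1−6)(1−8)(1−10) = (−1)·(−5)·(−7)·(−9) = 315 ≡ 3, so v_1 = 3^{−1} = 9 (mod 13).
  i = 2 (α = 2): (2−1)(2−6)(2−8)(2−10) = 1·(−4)·(−6)·(−8) = −192 ≡ 3, so v_2 = 3^{−1} = 9 (mod 13).
  i = 3 (α = 6): (6−1)(6−2)(6−8)(6−10) = 5·4·(−2)·(−4) = 160 ≡ 4, so v_3 = 4^{−1} = 10 (mod 13).
  i = 4 (α = 8): (8−1)(8−2)(8−6)(8−10) = 7·6·2·(−2) = −168 ≡ 1, so v_4 = 1^{−1} = 1 (mod 13).
  i = 5 (α = 10): (10−1)(10−2)(10−6)(10−8) = 9·8·4·2 = 576 ≡ 4, so v_5 = 4^{−1} = 10 (mod 13).
  v = [9, 9, 10, 1, 10].
Step 2: syndromes of r = [0, 3, 10, 1, 5] (all sums mod 13).
  S_0 = Σ v_i r_i = 9·0 + 9·3 + 10·10 + 1·1 + 10·5 = 178 ≡ 9.
  S_1 = Σ v_i α_i r_i = 9·1·0 + 9·2·3 + 10·6·10 + 1·8·1 + 10·10·5 = 1162 ≡ 5.
  α_i^2 mod 13 = [1, 4, 10, 12, 9].
  S_2 = Σ v_i α_i^2 r_i = 9·1·0 + 9·4·3 + 10·10·10 + 1·12·1 + 10·9·5 = 1570 ≡ 10.
  S = (9, 5, 10) ≠ 0, so r is not a codeword (an error is present).
Step 3: locate the error. For a single error e at position i, S_ℓ = v_i·e·α_i^ℓ, so α_err = S_1/S_0.
  S_0^{−1} = 9^{−1} = 3 (mod 13), so α_err = 5·3 = 15 ≡ 2 = α_2. Error position i = 2.
  Consistency check: S_2/S_1 = 10·8 = 80 ≡ 2 = α_err ✓ (single-error assumption holds).
Step 4: error magnitude e = S_0/v_2 = S_0·∏_{j≠2}(α_2 − α_j) = 9·3 = 27 ≡ 1 (mod 13).
Step 5: correct position 2: c_2 = r_2 − e = 3 − 1 ≡ 2 (mod 13). Hence c = [0, 2, 10, 1, 5].
  Check: interpolating c through the α_i gives m(x) = 11 + 2·x (degree < 2) with m(α_i) = c_i for every i, so c is indeed a codeword.


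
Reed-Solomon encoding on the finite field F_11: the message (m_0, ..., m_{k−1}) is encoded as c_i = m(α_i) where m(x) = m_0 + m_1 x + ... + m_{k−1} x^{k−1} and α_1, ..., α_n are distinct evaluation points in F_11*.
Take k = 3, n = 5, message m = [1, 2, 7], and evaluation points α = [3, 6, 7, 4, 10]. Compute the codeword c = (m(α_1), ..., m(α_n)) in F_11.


c = [4, 1, 6, 0, 6]

Message polynomial: m(x) = 1 + 2·x + 7·x^2 (mod 11).
For each evaluation point α_i, compute m(α_i) mod 11:
  α_1 = 3: Horner steps 7 → 1 → 4, so m(3) = 4.
  α_2 = 6: Horner steps 7 → 0 → 1, so m(6) = 1.
  α_3 = 7: Horner steps 7 → 7 → 6, so m(7) = 6.
  α_4 = 4: Horner steps 7 → 8 → 0, so m(4) = 0.
  α_5 = 10: Horner steps 7 → 6 → 6, so m(10) = 6.
Codeword c = [4, 1, 6, 0, 6] ∈ F_11^5.


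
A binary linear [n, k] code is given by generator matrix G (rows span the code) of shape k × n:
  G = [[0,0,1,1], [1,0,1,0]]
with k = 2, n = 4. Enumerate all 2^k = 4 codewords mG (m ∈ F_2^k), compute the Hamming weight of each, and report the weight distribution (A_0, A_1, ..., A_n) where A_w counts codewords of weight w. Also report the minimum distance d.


Weight distribution: A_0 = 1, A_2 = 3. Minimum distance d = 2.

Enumerate all 2^2 = 4 messages m ∈ F_2^2.
For each, compute codeword c = mG in F_2^4, then tally its weight.
  m = 00 → c = 0000, weight = 0.
  m = 10 → c = 0011, weight = 2.
  m = 01 → c = 1010, weight = 2.
  m = 11 → c = 1001, weight = 2.
Tally weights:
  weight 0: 1 codewords.
  weight 2: 3 codewords.
Minimum distance d = smallest w > 0 with A_w > 0 = 2.
Sanity: Σ A_w = 4 = 2^2 = 4 ✓.


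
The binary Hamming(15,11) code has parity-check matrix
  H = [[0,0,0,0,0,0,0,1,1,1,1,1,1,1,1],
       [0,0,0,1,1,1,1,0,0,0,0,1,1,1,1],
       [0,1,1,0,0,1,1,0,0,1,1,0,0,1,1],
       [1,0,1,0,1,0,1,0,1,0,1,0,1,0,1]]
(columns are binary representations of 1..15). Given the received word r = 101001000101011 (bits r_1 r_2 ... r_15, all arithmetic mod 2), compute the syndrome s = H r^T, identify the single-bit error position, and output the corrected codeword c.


s = (0, 0, 1, 1)^T, error position = 3, corrected codeword c = 100001000101011

Compute s = H r^T mod 2 one row at a time:
  s_1 = 0 + 0 + 1 + 0 + 1 + 0 + 1 + 1 = 4 ≡ 0 (mod 2).
  s_2 = 0 + 0 + 1 + 0 + 1 + 0 + 1 + 1 = 4 ≡ 0 (mod 2).
  s_3 = 0 + 1 + 1 + 0 + 1 + 0 + 1 + 1 = 5 ≡ 1 (mod 2).
  s_4 = 1 + 1 + 0 + 0 + 0 + 0 + 0 + 1 = 3 ≡ 1 (mod 2).
s = (0, 0, 1, 1)^T — this equals column 3 of H (binary 0011), so error is at position 3.
Correct: flip bit 3 of r = 101001000101011 to get c = 100001000101011.


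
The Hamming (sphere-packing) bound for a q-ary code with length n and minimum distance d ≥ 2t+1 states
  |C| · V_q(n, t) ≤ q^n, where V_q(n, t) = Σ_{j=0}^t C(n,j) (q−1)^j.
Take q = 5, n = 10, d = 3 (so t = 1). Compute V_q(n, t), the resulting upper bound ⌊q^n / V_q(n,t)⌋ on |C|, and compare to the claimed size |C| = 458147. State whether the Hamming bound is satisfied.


V_q(n, t) = 41, q^n = 9765625, Hamming bound = 238185, |C| = 458147 > bound (violated).

Step 1: Compute V_q(n, t) = Σ_{j=0}^1 C(n, j) (q−1)^j.
  j = 0: C(10,0)·(4)^0 = 1·1 = 1.
  j = 1: C(10,1)·(4)^1 = 10·4 = 40.
  V_q(n, t) = 1 + 40 = 41.
Step 2: q^n = 5^10 = 9765625.
Step 3: Hamming bound ⌊q^n / V_q(n,t)⌋ = ⌊9765625/41⌋ = 238185.
Step 4: Compare |C| = 458147 to 238185: violated.
The claimed |C| lies above the Hamming bound, so no 5-ary code of length 10 with d ≥ 3 can have 458147 codewords.


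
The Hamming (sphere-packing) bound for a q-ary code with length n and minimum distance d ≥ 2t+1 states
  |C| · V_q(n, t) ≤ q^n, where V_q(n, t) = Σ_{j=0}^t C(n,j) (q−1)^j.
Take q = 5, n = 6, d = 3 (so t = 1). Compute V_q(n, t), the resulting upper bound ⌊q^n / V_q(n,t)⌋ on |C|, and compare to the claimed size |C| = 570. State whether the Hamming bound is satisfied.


V_q(n, t) = 25, q^n = 15625, Hamming bound = 625, |C| = 570 ≤ bound (satisfied).

Step 1: Compute V_q(n, t) = Σ_{j=0}^1 C(n, j) (q−1)^j.
  j = 0: C(6,0)·(4)^0 = 1·1 = 1.
  j = 1: C(6,1)·(4)^1 = 6·4 = 24.
  V_q(n, t) = 1 + 24 = 25.
Step 2: q^n = 5^6 = 15625.
Step 3: Hamming bound ⌊q^n / V_q(n,t)⌋ = ⌊15625/25⌋ = 625.
Step 4: Compare |C| = 570 to 625: satisfied.
The claimed |C| lies below the Hamming bound.


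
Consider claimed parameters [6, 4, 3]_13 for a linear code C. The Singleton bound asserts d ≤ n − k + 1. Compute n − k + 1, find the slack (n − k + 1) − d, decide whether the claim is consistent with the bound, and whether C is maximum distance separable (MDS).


Singleton RHS = n − k + 1 = 3, slack = 0, bound satisfied, MDS.

Singleton bound: d ≤ n − k + 1.
Here n = 6, k = 4, so n − k + 1 = 3.
Given d = 3, check d ≤ 3: YES.
Slack = (n − k + 1) − d = 0.
The code is MDS (slack = 0).
Description: the claimed parameters are [6, 4, 3]_13; such a code would be MDS (meets Singleton bound).


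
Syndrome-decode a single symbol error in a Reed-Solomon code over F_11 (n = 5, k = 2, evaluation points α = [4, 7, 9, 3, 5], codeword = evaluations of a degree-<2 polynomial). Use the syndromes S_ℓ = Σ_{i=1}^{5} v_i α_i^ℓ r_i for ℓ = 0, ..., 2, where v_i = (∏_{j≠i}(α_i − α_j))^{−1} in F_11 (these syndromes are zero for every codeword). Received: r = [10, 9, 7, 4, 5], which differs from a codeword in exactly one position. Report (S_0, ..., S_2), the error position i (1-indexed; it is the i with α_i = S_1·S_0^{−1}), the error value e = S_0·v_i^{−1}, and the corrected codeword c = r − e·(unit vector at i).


S = (2, 3, 10), error at position 2, error magnitude e = 3, c = [10, 6, 7, 4, 5].

Step 1: column multipliers v_i = (∏_{j≠i}(α_i − α_j))^{−1} mod 11.
  i = 1 (α = 4): (4−7)(4−9)(4−3)(4−5) = (−3)·(−5)·1·(−1) = −15 ≡ 7, so v_1 = 7^{−1} = 8 (mod 11).
  i = 2 (α = 7): (7−4)(7−9)(7−3)(7−5) = 3·(−2)·4·2 = −48 ≡ 7, so v_2 = 7^{−1} = 8 (mod 11).
  i = 3 (α = 9): (9−4)(9−7)(9−3)(9−5) = 5·2·6·4 = 240 ≡ 9, so v_3 = 9^{−1} = 5 (mod 11).
  i = 4 (α = 3): (3−4)(3−7)(3−9)(3−5) = (−1)·(−4)·(−6)·(−2) = 48 ≡ 4, so v_4 = 4^{−1} = 3 (mod 11).
  i = 5 (α = 5): (5−4)(5−7)(5−9)(5−3) = 1·(−2)·(−4)·2 = 16 ≡ 5, so v_5 = 5^{−1} = 9 (mod 11).
  v = [8, 8, 5, 3, 9].
Step 2: syndromes of r = [10, 9, 7, 4, 5] (all sums mod 11).
  S_0 = Σ v_i r_i = 8·10 + 8·9 + 5·7 + 3·4 + 9·5 = 244 ≡ 2.
  S_1 = Σ v_i α_i r_i = 8·4·10 + 8·7·9 + 5·9·7 + 3·3·4 + 9·5·5 = 1400 ≡ 3.
  α_i^2 mod 11 = [5, 5, 4, 9, 3].
  S_2 = Σ v_i α_i^2 r_i = 8·5·10 + 8·5·9 + 5·4·7 + 3·9·4 + 9·3·5 = 1143 ≡ 10.
  S = (2, 3, 10) ≠ 0, so r is not a codeword (an error is present).
Step 3: locate the error. For a single error e at position i, S_ℓ = v_i·e·α_i^ℓ, so α_err = S_1/S_0.
  S_0^{−1} = 2^{−1} = 6 (mod 11), so α_err = 3·6 = 18 ≡ 7 = α_2. Error position i = 2.
  Consistency check: S_2/S_1 = 10·4 = 40 ≡ 7 = α_err ✓ (single-error assumption holds).
Step 4: error magnitude e = S_0/v_2 = S_0·∏_{j≠2}(α_2 − α_j) = 2·7 = 14 ≡ 3 (mod 11).
Step 5: correct position 2: c_2 = r_2 − e = 9 − 3 ≡ 6 (mod 11). Hence c = [10, 6, 7, 4, 5].
  Check: interpolating c through the α_i gives m(x) = 8 + 6·x (degree < 2) with m(α_i) = c_i for every i, so c is indeed a codeword.


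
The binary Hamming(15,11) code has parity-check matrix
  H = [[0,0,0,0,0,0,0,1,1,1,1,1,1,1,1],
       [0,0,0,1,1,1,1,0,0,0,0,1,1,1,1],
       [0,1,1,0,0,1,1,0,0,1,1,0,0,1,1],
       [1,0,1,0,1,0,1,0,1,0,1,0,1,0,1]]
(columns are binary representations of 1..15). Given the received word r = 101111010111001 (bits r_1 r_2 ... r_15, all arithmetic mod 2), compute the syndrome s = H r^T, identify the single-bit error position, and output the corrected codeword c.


s = (1, 1, 1, 1)^T, error position = 15, corrected codeword c = 101111010111000

Compute s = H r^T mod 2 one row at a time:
  s_1 = 1 + 0 + 1 + 1 + 1 + 0 + 0 + 1 = 5 ≡ 1 (mod 2).
  s_2 = 1 + 1 + 1 + 0 + 1 + 0 + 0 + 1 = 5 ≡ 1 (mod 2).
  s_3 = 0 + 1 + 1 + 0 + 1 + 1 + 0 + 1 = 5 ≡ 1 (mod 2).
  s_4 = 1 + 1 + 1 + 0 + 0 + 1 + 0 + 1 = 5 ≡ 1 (mod 2).
s = (1, 1, 1, 1)^T — this equals column 15 of H (binary 1111), so error is at position 15.
Correct: flip bit 15 of r = 101111010111001 to get c = 101111010111000.


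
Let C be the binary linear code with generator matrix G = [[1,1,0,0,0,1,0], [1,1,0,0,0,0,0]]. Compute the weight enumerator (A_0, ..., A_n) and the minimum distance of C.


Weight distribution: A_0 = 1, A_1 = 1, A_2 = 1, A_3 = 1. Minimum distance d = 1.

Enumerate all 2^2 = 4 messages m ∈ F_2^2.
For each, compute codeword c = mG in F_2^7, then tally its weight.
  m = 00 → c = 0000000, weight = 0.
  m = 10 → c = 1100010, weight = 3.
  m = 01 → c = 1100000, weight = 2.
  m = 11 → c = 0000010, weight = 1.
Tally weights:
  weight 0: 1 codewords.
  weight 1: 1 codewords.
  weight 2: 1 codewords.
  weight 3: 1 codewords.
Minimum distance d = smallest w > 0 with A_w > 0 = 1.
Sanity: Σ A_w = 4 = 2^2 = 4 ✓.


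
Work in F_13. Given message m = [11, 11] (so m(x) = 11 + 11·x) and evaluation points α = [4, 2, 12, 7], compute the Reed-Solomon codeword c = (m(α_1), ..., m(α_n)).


c = [3, 7, 0, 10]

Message polynomial: m(x) = 11 + 11·x (mod 13).
For each evaluation point α_i, compute m(α_i) mod 13:
  α_1 = 4: Horner steps 11 → 3, so m(4) = 3.
  α_2 = 2: Horner steps 11 → 7, so m(2) = 7.
  α_3 = 12: Horner steps 11 → 0, so m(12) = 0.
  α_4 = 7: Horner steps 11 → 10, so m(7) = 10.
Codeword c = [3, 7, 0, 10] ∈ F_13^4.


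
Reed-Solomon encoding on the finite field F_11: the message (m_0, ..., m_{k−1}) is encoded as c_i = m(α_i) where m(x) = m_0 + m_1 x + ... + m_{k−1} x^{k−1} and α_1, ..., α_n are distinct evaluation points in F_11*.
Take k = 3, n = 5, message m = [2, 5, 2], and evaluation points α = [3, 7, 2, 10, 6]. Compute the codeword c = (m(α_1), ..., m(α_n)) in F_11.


c = [2, 3, 9, 10, 5]

Message polynomial: m(x) = 2 + 5·x + 2·x^2 (mod 11).
For each evaluation point α_i, compute m(α_i) mod 11:
  α_1 = 3: Horner steps 2 → 0 → 2, so m(3) = 2.
  α_2 = 7: Horner steps 2 → 8 → 3, so m(7) = 3.
  α_3 = 2: Horner steps 2 → 9 → 9, so m(2) = 9.
  α_4 = 10: Horner steps 2 → 3 → 10, so m(10) = 10.
  α_5 = 6: Horner steps 2 → 6 → 5, so m(6) = 5.
Codeword c = [2, 3, 9, 10, 5] ∈ F_11^5.


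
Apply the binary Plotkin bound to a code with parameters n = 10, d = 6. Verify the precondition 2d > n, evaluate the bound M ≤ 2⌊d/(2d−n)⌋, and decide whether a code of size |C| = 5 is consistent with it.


Plotkin bound M ≤ 6; given |C| = 5 ≤ bound (satisfied).

Check applicability: 2d = 12, n = 10.
2d − n = 2 > 0, so Plotkin applies.
Compute d/(2d−n) = 6/2 ≈ 3.0000.
⌊d/(2d−n)⌋ = 3.
Plotkin bound: M ≤ 2·3 = 6.
Given |C| = 5, check: satisfied.
This |C| is below the Plotkin bound.


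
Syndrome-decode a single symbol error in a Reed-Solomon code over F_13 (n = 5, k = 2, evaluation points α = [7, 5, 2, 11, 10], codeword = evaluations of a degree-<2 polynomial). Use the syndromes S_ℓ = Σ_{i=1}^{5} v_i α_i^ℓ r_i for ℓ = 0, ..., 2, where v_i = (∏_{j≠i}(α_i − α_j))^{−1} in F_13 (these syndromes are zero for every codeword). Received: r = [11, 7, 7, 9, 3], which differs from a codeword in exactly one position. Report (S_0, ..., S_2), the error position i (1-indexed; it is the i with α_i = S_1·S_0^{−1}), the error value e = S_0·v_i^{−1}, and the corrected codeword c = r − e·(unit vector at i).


S = (4, 7, 9), error at position 2, error magnitude e = 8, c = [11, 12, 7, 9, 3].

Step 1: column multipliers v_i = (∏_{j≠i}(α_i − α_j))^{−1} mod 13.
  i = 1 (α = 7): (7−5)(7−2)(7−11)(7−10) = 2·5·(−4)·(−3) = 120 ≡ 3, so v_1 = 3^{−1} = 9 (mod 13).
  i = 2 (α = 5): (5−7)(5−2)(5−11)(5−10) = (−2)·3·(−6)·(−5) = −180 ≡ 2, so v_2 = 2^{−1} = 7 (mod 13).
  i = 3 (α = 2): (2−7)(2−5)(2−11)(2−10) = (−5)·(−3)·(−9)·(−8) = 1080 ≡ 1, so v_3 = 1^{−1} = 1 (mod 13).
  i = 4 (α = 11): (11−7)(11−5)(11−2)(11−10) = 4·6·9·1 = 216 ≡ 8, so v_4 = 8^{−1} = 5 (mod 13).
  i = 5 (α = 10): (10−7)(10−5)(10−2)(10−11) = 3·5·8·(−1) = −120 ≡ 10, so v_5 = 10^{−1} = 4 (mod 13).
  v = [9, 7, 1, 5, 4].
Step 2: syndromes of r = [11, 7, 7, 9, 3] (all sums mod 13).
  S_0 = Σ v_i r_i = 9·11 + 7·7 + 1·7 + 5·9 + 4·3 = 212 ≡ 4.
  S_1 = Σ v_i α_i r_i = 9·7·11 + 7·5·7 + 1·2·7 + 5·11·9 + 4·10·3 = 1567 ≡ 7.
  α_i^2 mod 13 = [10, 12, 4, 4, 9].
  S_2 = Σ v_i α_i^2 r_i = 9·10·11 + 7·12·7 + 1·4·7 + 5·4·9 + 4·9·3 = 1894 ≡ 9.
  S = (4, 7, 9) ≠ 0, so r is not a codeword (an error is present).
Step 3: locate the error. For a single error e at position i, S_ℓ = v_i·e·α_i^ℓ, so α_err = S_1/S_0.
  S_0^{−1} = 4^{−1} = 10 (mod 13), so α_err = 7·10 = 70 ≡ 5 = α_2. Error position i = 2.
  Consistency check: S_2/S_1 = 9·2 = 18 ≡ 5 = α_err ✓ (single-error assumption holds).
Step 4: error magnitude e = S_0/v_2 = S_0·∏_{j≠2}(α_2 − α_j) = 4·2 = 8 ≡ 8 (mod 13).
Step 5: correct position 2: c_2 = r_2 − e = 7 − 8 ≡ 12 (mod 13). Hence c = [11, 12, 7, 9, 3].
  Check: interpolating c through the α_i gives m(x) = 8 + 6·x (degree < 2) with m(α_i) = c_i for every i, so c is indeed a codeword.


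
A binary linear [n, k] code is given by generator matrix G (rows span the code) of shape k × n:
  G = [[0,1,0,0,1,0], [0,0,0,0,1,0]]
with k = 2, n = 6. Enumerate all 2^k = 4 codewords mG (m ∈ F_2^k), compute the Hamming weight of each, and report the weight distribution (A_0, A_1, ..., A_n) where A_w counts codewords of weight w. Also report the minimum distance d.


Weight distribution: A_0 = 1, A_1 = 2, A_2 = 1. Minimum distance d = 1.

Enumerate all 2^2 = 4 messages m ∈ F_2^2.
For each, compute codeword c = mG in F_2^6, then tally its weight.
  m = 00 → c = 000000, weight = 0.
  m = 10 → c = 010010, weight = 2.
  m = 01 → c = 000010, weight = 1.
  m = 11 → c = 010000, weight = 1.
Tally weights:
  weight 0: 1 codewords.
  weight 1: 2 codewords.
  weight 2: 1 codewords.
Minimum distance d = smallest w > 0 with A_w > 0 = 1.
Sanity: Σ A_w = 4 = 2^2 = 4 ✓.


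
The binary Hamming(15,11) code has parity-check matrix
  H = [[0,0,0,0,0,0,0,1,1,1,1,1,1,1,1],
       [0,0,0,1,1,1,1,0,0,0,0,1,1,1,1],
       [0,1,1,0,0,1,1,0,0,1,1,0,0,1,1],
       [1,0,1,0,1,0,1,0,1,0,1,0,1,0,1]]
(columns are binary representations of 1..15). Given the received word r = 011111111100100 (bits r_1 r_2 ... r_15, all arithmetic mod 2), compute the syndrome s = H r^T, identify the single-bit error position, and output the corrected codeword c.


s = (0, 1, 1, 1)^T, error position = 7, corrected codeword c = 011111011100100

Compute s = H r^T mod 2 one row at a time:
  s_1 = 1 + 1 + 1 + 0 + 0 + 1 + 0 + 0 = 4 ≡ 0 (mod 2).
  s_2 = 1 + 1 + 1 + 1 + 0 + 1 + 0 + 0 = 5 ≡ 1 (mod 2).
  s_3 = 1 + 1 + 1 + 1 + 1 + 0 + 0 + 0 = 5 ≡ 1 (mod 2).
  s_4 = 0 + 1 + 1 + 1 + 1 + 0 + 1 + 0 = 5 ≡ 1 (mod 2).
s = (0, 1, 1, 1)^T — this equals column 7 of H (binary 0111), so error is at position 7.
Correct: flip bit 7 of r = 011111111100100 to get c = 011111011100100.
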